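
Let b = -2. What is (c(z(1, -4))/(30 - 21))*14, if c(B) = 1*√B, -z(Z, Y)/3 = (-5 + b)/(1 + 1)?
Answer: 7*√42/9 ≈ 5.0406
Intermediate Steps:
z(Z, Y) = 21/2 (z(Z, Y) = -3*(-5 - 2)/(1 + 1) = -(-21)/2 = -3*(-7/2) = 21/2)
c(B) = √B
(c(z(1, -4))/(30 - 21))*14 = (√(21/2)/(30 - 21))*14 = ((√42/2)/9)*14 = (√42/18)*14 = 7*√42/9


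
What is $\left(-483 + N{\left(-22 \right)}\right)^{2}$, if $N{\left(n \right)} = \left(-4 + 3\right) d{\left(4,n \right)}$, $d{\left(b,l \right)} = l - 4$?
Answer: $208849$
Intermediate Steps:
$d{\left(b,l \right)} = -4 + l$
$N{\left(n \right)} = 4 - n$ ($N{\left(n \right)} = \left(-4 + 3\right) \left(-4 + n\right) = - (-4 + n) = 4 - n$)
$\left(-483 + N{\left(-22 \right)}\right)^{2} = \left(-483 + \left(4 - -22\right)\right)^{2} = \left(-483 + \left(4 + 22\right)\right)^{2} = \left(-483 + 26\right)^{2} = \left(-457\right)^{2} = 208849$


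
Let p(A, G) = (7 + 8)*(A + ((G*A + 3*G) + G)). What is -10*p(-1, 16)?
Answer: -7050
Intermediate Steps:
p(A, G) = 15*A + 60*G + 15*A*G (p(A, G) = 15*(A + ((A*G + 3*G) + G)) = 15*(A + ((3*G + A*G) + G)) = 15*(A + (4*G + A*G)) = 15*(A + 4*G + A*G) = 15*A + 60*G + 15*A*G)
-10*p(-1, 16) = -10*(15*(-1) + 60*16 + 15*(-1)*16) = -10*(-15 + 960 - 240) = -10*705 = -7050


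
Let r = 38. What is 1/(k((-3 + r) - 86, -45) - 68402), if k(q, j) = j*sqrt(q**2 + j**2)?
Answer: -34201/2334732977 + 135*sqrt(514)/4669465954 ≈ -1.3993e-5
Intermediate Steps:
k(q, j) = j*sqrt(j**2 + q**2)
1/(k((-3 + r) - 86, -45) - 68402) = 1/(-45*sqrt((-45)**2 + ((-3 + 38) - 86)**2) - 68402) = 1/(-45*sqrt(2025 + (35 - 86)**2) - 68402) = 1/(-45*sqrt(2025 + (-51)**2) - 68402) = 1/(-45*sqrt(2025 + 2601) - 68402) = 1/(-135*sqrt(514) - 68402) = 1/(-68402 - 135*sqrt(514))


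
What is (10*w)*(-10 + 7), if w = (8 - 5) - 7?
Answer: 120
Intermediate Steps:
w = -4 (w = 3 - 7 = -4)
(10*w)*(-10 + 7) = (10*(-4))*(-10 + 7) = -40*(-3) = 120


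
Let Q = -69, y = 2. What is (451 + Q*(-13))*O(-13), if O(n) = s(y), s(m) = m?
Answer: 2696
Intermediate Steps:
O(n) = 2
(451 + Q*(-13))*O(-13) = (451 - 69*(-13))*2 = (451 + 897)*2 = 1348*2 = 2696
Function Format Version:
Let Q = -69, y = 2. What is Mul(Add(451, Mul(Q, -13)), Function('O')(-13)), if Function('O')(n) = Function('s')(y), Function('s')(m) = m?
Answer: 2696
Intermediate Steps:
Function('O')(n) = 2
Mul(Add(451, Mul(Q, -13)), Function('O')(-13)) = Mul(Add(451, Mul(-69, -13)), 2) = Mul(Add(451, 897), 2) = Mul(1348, 2) = 2696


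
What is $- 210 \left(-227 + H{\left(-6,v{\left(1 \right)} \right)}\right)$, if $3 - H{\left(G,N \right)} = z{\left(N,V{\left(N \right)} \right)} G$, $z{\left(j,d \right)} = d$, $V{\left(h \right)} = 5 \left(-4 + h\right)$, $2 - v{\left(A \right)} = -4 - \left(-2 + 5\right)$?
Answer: $15540$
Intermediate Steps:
$v{\left(A \right)} = 9$ ($v{\left(A \right)} = 2 - \left(-4 - \left(-2 + 5\right)\right) = 2 - \left(-4 - 3\right) = 2 - -7 = 2 + 7 = 9$)
$V{\left(h \right)} = -20 + 5 h$
$H{\left(G,N \right)} = 3 - G \left(-20 + 5 N\right)$ ($H{\left(G,N \right)} = 3 - \left(-20 + 5 N\right) G = 3 - G \left(-20 + 5 N\right)$)
$- 210 \left(-227 + H{\left(-6,v{\left(1 \right)} \right)}\right) = - 210 \left(-227 - \left(-3 - 30 \left(-4 + 9\right)\right)\right) = - 210 \left(-227 - \left(-3 - 150\right)\right) = - 210 \left(-227 + \left(3 + 150\right)\right) = - 210 \left(-227 + 153\right) = \left(-210\right) \left(-74\right) = 15540$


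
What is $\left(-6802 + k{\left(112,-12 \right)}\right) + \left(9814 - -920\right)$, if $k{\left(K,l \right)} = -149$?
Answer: $3783$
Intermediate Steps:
$\left(-6802 + k{\left(112,-12 \right)}\right) + \left(9814 - -920\right) = \left(-6802 - 149\right) + \left(9814 - -920\right) = -6951 + \left(9814 + 920\right) = -6951 + 10734 = 3783$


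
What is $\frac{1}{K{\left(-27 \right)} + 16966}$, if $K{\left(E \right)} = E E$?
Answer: $\frac{1}{17695} \approx 5.6513 \cdot 10^{-5}$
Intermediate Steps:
$K{\left(E \right)} = E^{2}$
$\frac{1}{K{\left(-27 \right)} + 16966} = \frac{1}{\left(-27\right)^{2} + 16966} = \frac{1}{729 + 16966} = \frac{1}{17695}$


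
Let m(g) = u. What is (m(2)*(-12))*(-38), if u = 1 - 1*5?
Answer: -1824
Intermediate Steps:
u = -4 (u = 1 - 5 = -4)
m(g) = -4
(m(2)*(-12))*(-38) = -4*(-12)*(-38) = 48*(-38) = -1824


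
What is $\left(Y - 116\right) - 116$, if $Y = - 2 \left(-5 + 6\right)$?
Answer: $-234$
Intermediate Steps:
$Y = -2$ ($Y = \left(-2\right) 1 = -2$)
$\left(Y - 116\right) - 116 = \left(-2 - 116\right) - 116 = -118 - 116 = -234$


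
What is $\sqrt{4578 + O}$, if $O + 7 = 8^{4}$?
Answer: $9 \sqrt{107} \approx 93.097$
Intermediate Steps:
$O = 4089$ ($O = -7 + 8^{4} = -7 + 4096 = 4089$)
$\sqrt{4578 + O} = \sqrt{4578 + 4089} = \sqrt{8667} = 9 \sqrt{107}$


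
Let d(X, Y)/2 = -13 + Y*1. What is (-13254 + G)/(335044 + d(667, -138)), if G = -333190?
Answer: -173222/167371 ≈ -1.0350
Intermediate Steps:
d(X, Y) = -26 + 2*Y (d(X, Y) = 2*(-13 + Y*1) = 2*(-13 + Y) = -26 + 2*Y)
(-13254 + G)/(335044 + d(667, -138)) = (-13254 - 333190)/(335044 + (-26 + 2*(-138))) = -346444/(335044 + (-26 - 276)) = -346444/(335044 - 302) = -346444/334742 = -346444*1/334742 = -173222/167371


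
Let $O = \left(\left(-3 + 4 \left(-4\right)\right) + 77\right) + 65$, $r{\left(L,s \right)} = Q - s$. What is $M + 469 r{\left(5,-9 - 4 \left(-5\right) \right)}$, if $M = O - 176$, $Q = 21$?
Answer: $4637$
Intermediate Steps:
$r{\left(L,s \right)} = 21 - s$
$O = 123$ ($O = \left(\left(-3 - 16\right) + 77\right) + 65 = \left(-19 + 77\right) + 65 = 58 + 65 = 123$)
$M = -53$ ($M = 123 - 176 = -53$)
$M + 469 r{\left(5,-9 - 4 \left(-5\right) \right)} = -53 + 469 \left(21 - \left(-9 - 4 \left(-5\right)\right)\right) = -53 + 469 \left(21 - \left(-9 - -20\right)\right) = -53 + 469 \left(21 - \left(-9 + 20\right)\right) = -53 + 469 \left(21 - 11\right) = -53 + 469 \cdot 10 = -53 + 4690 = 4637$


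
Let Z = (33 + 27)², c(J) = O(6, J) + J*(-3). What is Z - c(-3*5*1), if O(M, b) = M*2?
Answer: 3543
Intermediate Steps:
O(M, b) = 2*M
c(J) = 12 - 3*J (c(J) = 2*6 + J*(-3) = 12 - 3*J)
Z = 3600 (Z = 60² = 3600)
Z - c(-3*5*1) = 3600 - (12 - 3*(-3*5)) = 3600 - (12 - (-45)) = 3600 - (12 - 3*(-15)) = 3600 - (12 + 45) = 3600 - 1*57 = 3600 - 57 = 3543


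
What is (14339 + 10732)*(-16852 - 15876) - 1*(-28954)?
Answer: -820494734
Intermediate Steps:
(14339 + 10732)*(-16852 - 15876) - 1*(-28954) = 25071*(-32728) + 28954 = -820523688 + 28954 = -820494734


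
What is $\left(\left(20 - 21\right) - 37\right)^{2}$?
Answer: $1444$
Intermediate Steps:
$\left(\left(20 - 21\right) - 37\right)^{2} = \left(-1 - 37\right)^{2} = \left(-38\right)^{2} = 1444$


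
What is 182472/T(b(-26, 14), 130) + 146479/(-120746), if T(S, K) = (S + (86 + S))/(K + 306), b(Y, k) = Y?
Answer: 4803140086273/2052682 ≈ 2.3399e+6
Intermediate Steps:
T(S, K) = (86 + 2*S)/(306 + K)
182472/T(b(-26, 14), 130) + 146479/(-120746) = 182472/((2*(43 - 26)/(306 + 130))) + 146479/(-120746) = 182472/((2*17/436)) + 146479*(-1/120746) = 182472/((2*(1/436)*17)) - 146479/120746 = 182472/(17/218) - 146479/120746 = 182472*(218/17) - 146479/120746 = 39778896/17 - 146479/120746 = 4803140086273/2052682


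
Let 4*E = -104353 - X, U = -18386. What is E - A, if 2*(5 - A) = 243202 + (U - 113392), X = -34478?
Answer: 152953/4 ≈ 38238.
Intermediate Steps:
E = -69875/4 (E = (-104353 - 1*(-34478))/4 = (-104353 + 34478)/4 = (¼)*(-69875) = -69875/4 ≈ -17469.)
A = -55707 (A = 5 - (243202 + (-18386 - 113392))/2 = 5 - (243202 - 131778)/2 = 5 - ½*111424 = 5 - 55712 = -55707)
E - A = -69875/4 - 1*(-55707) = -69875/4 + 55707 = 152953/4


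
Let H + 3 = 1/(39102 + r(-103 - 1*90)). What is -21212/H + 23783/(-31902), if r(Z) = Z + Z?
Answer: 26196557128283/3705321594 ≈ 7070.0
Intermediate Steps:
r(Z) = 2*Z
H = -116147/38716 (H = -3 + 1/(39102 + 2*(-103 - 1*90)) = -3 + 1/(39102 + 2*(-103 - 90)) = -3 + 1/(39102 + 2*(-193)) = -3 + 1/(39102 - 386) = -3 + 1/38716 = -116147/38716 ≈ -3.0000)
-21212/H + 23783/(-31902) = -21212/(-116147/38716) + 23783/(-31902) = -21212*(-38716/116147) + 23783*(-1/31902) = 821243792/116147 - 23783/31902 = 26196557128283/3705321594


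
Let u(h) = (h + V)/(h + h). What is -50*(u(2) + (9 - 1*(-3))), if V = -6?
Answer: -550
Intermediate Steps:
u(h) = (-6 + h)/(2*h) (u(h) = (h - 6)/(h + h) = (-6 + h)/((2*h)) = (-6 + h)*(1/(2*h)) = (-6 + h)/(2*h))
-50*(u(2) + (9 - 1*(-3))) = -50*((½)*(-6 + 2)/2 + (9 - 1*(-3))) = -50*((½)*(½)*(-4) + (9 + 3)) = -50*(-1 + 12) = -50*11 = -550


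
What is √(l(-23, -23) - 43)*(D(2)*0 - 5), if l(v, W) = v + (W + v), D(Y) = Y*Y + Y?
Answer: -20*I*√7 ≈ -52.915*I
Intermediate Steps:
D(Y) = Y + Y² (D(Y) = Y² + Y = Y + Y²)
l(v, W) = W + 2*v
√(l(-23, -23) - 43)*(D(2)*0 - 5) = √((-23 + 2*(-23)) - 43)*((2*(1 + 2))*0 - 5) = √((-23 - 46) - 43)*((2*3)*0 - 5) = √(-69 - 43)*(6*0 - 5) = √(-112)*(0 - 5) = (4*I*√7)*(-5) = -20*I*√7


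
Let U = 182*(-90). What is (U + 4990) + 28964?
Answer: 17574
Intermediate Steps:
U = -16380
(U + 4990) + 28964 = (-16380 + 4990) + 28964 = -11390 + 28964 = 17574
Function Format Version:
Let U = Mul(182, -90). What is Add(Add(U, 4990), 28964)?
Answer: 17574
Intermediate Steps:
U = -16380
Add(Add(U, 4990), 28964) = Add(Add(-16380, 4990), 28964) = Add(-11390, 28964) = 17574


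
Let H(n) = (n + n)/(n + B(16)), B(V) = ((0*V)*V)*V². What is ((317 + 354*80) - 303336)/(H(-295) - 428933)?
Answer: 274699/428931 ≈ 0.64043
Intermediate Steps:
B(V) = 0 (B(V) = (0*V)*V² = 0*V² = 0)
H(n) = 2 (H(n) = (n + n)/(n + 0) = (2*n)/n = 2)
((317 + 354*80) - 303336)/(H(-295) - 428933) = ((317 + 354*80) - 303336)/(2 - 428933) = ((317 + 28320) - 303336)/(-428931) = (28637 - 303336)*(-1/428931) = -274699*(-1/428931) = 274699/428931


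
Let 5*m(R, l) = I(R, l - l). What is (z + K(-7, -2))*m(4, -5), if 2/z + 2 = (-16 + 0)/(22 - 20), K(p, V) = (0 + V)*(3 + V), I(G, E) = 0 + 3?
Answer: -33/25 ≈ -1.3200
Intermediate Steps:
I(G, E) = 3
m(R, l) = 3/5 (m(R, l) = (1/5)*3 = 3/5)
K(p, V) = V*(3 + V)
z = -1/5 (z = 2/(-2 + (-16 + 0)/(22 - 20)) = 2/(-2 - 16/2) = 2/(-2 - 16*1/2) = 2/(-2 - 8) = 2/(-10) = 2*(-1/10) = -1/5 ≈ -0.20000)
(z + K(-7, -2))*m(4, -5) = (-1/5 - 2*(3 - 2))*(3/5) = (-1/5 - 2*1)*(3/5) = (-1/5 - 2)*(3/5) = -11/5*3/5 = -33/25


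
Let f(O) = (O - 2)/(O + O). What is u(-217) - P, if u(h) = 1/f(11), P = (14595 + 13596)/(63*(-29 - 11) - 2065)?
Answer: 354589/41265 ≈ 8.5930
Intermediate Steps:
f(O) = (-2 + O)/(2*O) (f(O) = (-2 + O)/((2*O)) = (-2 + O)*(1/(2*O)) = (-2 + O)/(2*O))
P = -28191/4585 (P = 28191/(63*(-40) - 2065) = 28191/(-2520 - 2065) = 28191/(-4585) = 28191*(-1/4585) = -28191/4585 ≈ -6.1485)
u(h) = 22/9 (u(h) = 1/((½)*(-2 + 11)/11) = 1/((½)*(1/11)*9) = 1/(9/22) = 22/9)
u(-217) - P = 22/9 - 1*(-28191/4585) = 22/9 + 28191/4585 = 354589/41265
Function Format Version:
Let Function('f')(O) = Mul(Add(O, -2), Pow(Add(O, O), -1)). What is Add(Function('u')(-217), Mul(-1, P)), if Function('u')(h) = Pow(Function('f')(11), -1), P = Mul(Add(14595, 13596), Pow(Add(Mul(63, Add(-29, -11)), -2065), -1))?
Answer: Rational(354589, 41265) ≈ 8.5930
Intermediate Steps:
Function('f')(O) = Mul(Rational(1, 2), Pow(O, -1), Add(-2, O)) (Function('f')(O) = Mul(Add(-2, O), Pow(Mul(2, O), -1)) = Mul(Add(-2, O), Mul(Rational(1, 2), Pow(O, -1))) = Mul(Rational(1, 2), Pow(O, -1), Add(-2, O)))
P = Rational(-28191, 4585) (P = Mul(28191, Pow(Add(Mul(63, -40), -2065), -1)) = Mul(28191, Pow(Add(-2520, -2065), -1)) = Mul(28191, Pow(-4585, -1)) = Mul(28191, Rational(-1, 4585)) = Rational(-28191, 4585) ≈ -6.1485)
Function('u')(h) = Rational(22, 9) (Function('u')(h) = Pow(Mul(Rational(1, 2), Pow(11, -1), Add(-2, 11)), -1) = Pow(Mul(Rational(1, 2), Rational(1, 11), 9), -1) = Pow(Rational(9, 22), -1) = Rational(22, 9))
Add(Function('u')(-217), Mul(-1, P)) = Add(Rational(22, 9), Mul(-1, Rational(-28191, 4585))) = Add(Rational(22, 9), Rational(28191, 4585)) = Rational(354589, 41265)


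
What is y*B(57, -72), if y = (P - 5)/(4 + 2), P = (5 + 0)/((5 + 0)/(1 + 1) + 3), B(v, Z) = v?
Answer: -855/22 ≈ -38.864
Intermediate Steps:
P = 10/11 (P = 5/(5/2 + 3) = 5/(11/2) = 5*(2/11) = 10/11 ≈ 0.90909)
y = -15/22 (y = (10/11 - 5)/(4 + 2) = -45/11/6 = -45/11*⅙ = -15/22 ≈ -0.68182)
y*B(57, -72) = -15/22*57 = -855/22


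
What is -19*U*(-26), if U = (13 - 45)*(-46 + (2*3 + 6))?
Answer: 537472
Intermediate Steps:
U = 1088 (U = -32*(-46 + (6 + 6)) = -32*(-46 + 12) = -32*(-34) = 1088)
-19*U*(-26) = -19*1088*(-26) = -20672*(-26) = 537472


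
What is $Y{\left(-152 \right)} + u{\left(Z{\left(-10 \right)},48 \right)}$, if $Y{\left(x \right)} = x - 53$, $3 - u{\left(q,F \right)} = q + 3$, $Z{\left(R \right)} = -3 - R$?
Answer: $-212$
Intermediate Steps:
$u{\left(q,F \right)} = - q$ ($u{\left(q,F \right)} = 3 - \left(q + 3\right) = 3 - \left(3 + q\right) = - q$)
$Y{\left(x \right)} = -53 + x$ ($Y{\left(x \right)} = x - 53 = -53 + x$)
$Y{\left(-152 \right)} + u{\left(Z{\left(-10 \right)},48 \right)} = \left(-53 - 152\right) - \left(-3 - -10\right) = -205 - \left(-3 + 10\right) = -205 - 7 = -212$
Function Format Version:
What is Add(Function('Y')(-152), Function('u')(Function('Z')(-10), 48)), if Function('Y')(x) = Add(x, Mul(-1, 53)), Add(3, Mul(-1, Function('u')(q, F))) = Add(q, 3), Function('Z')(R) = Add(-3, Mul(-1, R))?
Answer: -212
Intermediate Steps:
Function('u')(q, F) = Mul(-1, q) (Function('u')(q, F) = Add(3, Mul(-1, Add(q, 3))) = Add(3, Mul(-1, Add(3, q))) = Add(3, Add(-3, Mul(-1, q))) = Mul(-1, q))
Function('Y')(x) = Add(-53, x) (Function('Y')(x) = Add(x, -53) = Add(-53, x))
Add(Function('Y')(-152), Function('u')(Function('Z')(-10), 48)) = Add(Add(-53, -152), Mul(-1, Add(-3, Mul(-1, -10)))) = Add(-205, Mul(-1, Add(-3, 10))) = Add(-205, Mul(-1, 7)) = Add(-205, -7) = -212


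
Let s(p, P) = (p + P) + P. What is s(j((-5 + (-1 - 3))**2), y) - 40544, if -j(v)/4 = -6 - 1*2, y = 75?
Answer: -40362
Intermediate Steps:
j(v) = 32 (j(v) = -4*(-6 - 1*2) = -4*(-6 - 2) = -4*(-8) = 32)
s(p, P) = p + 2*P (s(p, P) = (P + p) + P = p + 2*P)
s(j((-5 + (-1 - 3))**2), y) - 40544 = (32 + 2*75) - 40544 = (32 + 150) - 40544 = 182 - 40544 = -40362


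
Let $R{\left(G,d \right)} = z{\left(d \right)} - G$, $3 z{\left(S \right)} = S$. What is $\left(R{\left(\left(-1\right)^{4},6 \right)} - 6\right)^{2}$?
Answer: $25$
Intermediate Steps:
$z{\left(S \right)} = \frac{S}{3}$
$R{\left(G,d \right)} = - G + \frac{d}{3}$ ($R{\left(G,d \right)} = \frac{d}{3} - G = - G + \frac{d}{3}$)
$\left(R{\left(\left(-1\right)^{4},6 \right)} - 6\right)^{2} = \left(\left(- \left(-1\right)^{4} + \frac{1}{3} \cdot 6\right) - 6\right)^{2} = \left(\left(\left(-1\right) 1 + 2\right) - 6\right)^{2} = \left(\left(-1 + 2\right) - 6\right)^{2} = \left(1 - 6\right)^{2} = \left(-5\right)^{2} = 25$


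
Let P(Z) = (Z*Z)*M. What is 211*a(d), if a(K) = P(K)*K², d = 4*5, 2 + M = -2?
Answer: -135040000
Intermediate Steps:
M = -4 (M = -2 - 2 = -4)
d = 20
P(Z) = -4*Z² (P(Z) = (Z*Z)*(-4) = Z²*(-4) = -4*Z²)
a(K) = -4*K⁴ (a(K) = (-4*K²)*K² = -4*K⁴)
211*a(d) = 211*(-4*20⁴) = 211*(-4*160000) = 211*(-640000) = -135040000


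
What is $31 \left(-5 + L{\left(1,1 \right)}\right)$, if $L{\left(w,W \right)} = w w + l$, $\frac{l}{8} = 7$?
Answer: $1612$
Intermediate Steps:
$l = 56$ ($l = 8 \cdot 7 = 56$)
$L{\left(w,W \right)} = 56 + w^{2}$ ($L{\left(w,W \right)} = w w + 56 = w^{2} + 56 = 56 + w^{2}$)
$31 \left(-5 + L{\left(1,1 \right)}\right) = 31 \left(-5 + \left(56 + 1^{2}\right)\right) = 31 \left(-5 + \left(56 + 1\right)\right) = 31 \left(-5 + 57\right) = 31 \cdot 52 = 1612$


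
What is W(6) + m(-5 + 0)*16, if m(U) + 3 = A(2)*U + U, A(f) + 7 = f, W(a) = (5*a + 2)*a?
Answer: 464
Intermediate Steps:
W(a) = a*(2 + 5*a) (W(a) = (2 + 5*a)*a = a*(2 + 5*a))
A(f) = -7 + f
m(U) = -3 - 4*U (m(U) = -3 + ((-7 + 2)*U + U) = -3 + (-5*U + U) = -3 - 4*U)
W(6) + m(-5 + 0)*16 = 6*(2 + 5*6) + (-3 - 4*(-5 + 0))*16 = 6*(2 + 30) + (-3 - 4*(-5))*16 = 6*32 + (-3 + 20)*16 = 192 + 17*16 = 192 + 272 = 464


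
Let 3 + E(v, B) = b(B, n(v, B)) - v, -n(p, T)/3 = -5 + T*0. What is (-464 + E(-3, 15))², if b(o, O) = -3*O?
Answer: 259081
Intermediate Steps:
n(p, T) = 15 (n(p, T) = -3*(-5 + T*0) = -3*(-5 + 0) = -3*(-5) = 15)
E(v, B) = -48 - v (E(v, B) = -3 + (-3*15 - v) = -3 + (-45 - v) = -48 - v)
(-464 + E(-3, 15))² = (-464 + (-48 - 1*(-3)))² = (-464 + (-48 + 3))² = (-464 - 45)² = (-509)² = 259081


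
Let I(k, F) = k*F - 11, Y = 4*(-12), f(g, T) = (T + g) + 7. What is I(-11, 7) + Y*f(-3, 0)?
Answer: -280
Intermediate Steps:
f(g, T) = 7 + T + g
Y = -48
I(k, F) = -11 + F*k (I(k, F) = F*k - 11 = -11 + F*k)
I(-11, 7) + Y*f(-3, 0) = (-11 + 7*(-11)) - 48*(7 + 0 - 3) = (-11 - 77) - 48*4 = -88 - 192 = -280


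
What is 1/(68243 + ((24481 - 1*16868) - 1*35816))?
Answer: 1/40040 ≈ 2.4975e-5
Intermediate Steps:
1/(68243 + ((24481 - 1*16868) - 1*35816)) = 1/(68243 + ((24481 - 16868) - 35816)) = 1/(68243 + (7613 - 35816)) = 1/(68243 - 28203) = 1/40040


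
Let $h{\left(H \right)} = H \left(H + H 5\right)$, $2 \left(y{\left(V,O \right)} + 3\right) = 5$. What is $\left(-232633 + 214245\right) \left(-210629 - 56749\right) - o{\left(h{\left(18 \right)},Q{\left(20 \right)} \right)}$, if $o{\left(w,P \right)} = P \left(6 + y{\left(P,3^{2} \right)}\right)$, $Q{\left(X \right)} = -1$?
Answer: $\frac{9833093339}{2} \approx 4.9165 \cdot 10^{9}$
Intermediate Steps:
$y{\left(V,O \right)} = - \frac{1}{2}$ ($y{\left(V,O \right)} = -3 + \frac{1}{2} \cdot 5 = -3 + \frac{5}{2} = - \frac{1}{2}$)
$h{\left(H \right)} = 6 H^{2}$ ($h{\left(H \right)} = H \left(H + 5 H\right) = H 6 H = 6 H^{2}$)
$o{\left(w,P \right)} = \frac{11 P}{2}$ ($o{\left(w,P \right)} = P \left(6 - \frac{1}{2}\right) = P \frac{11}{2} = \frac{11 P}{2}$)
$\left(-232633 + 214245\right) \left(-210629 - 56749\right) - o{\left(h{\left(18 \right)},Q{\left(20 \right)} \right)} = \left(-232633 + 214245\right) \left(-210629 - 56749\right) - \frac{11}{2} \left(-1\right) = \left(-18388\right) \left(-267378\right) - - \frac{11}{2} = 4916546664 + \frac{11}{2} = \frac{9833093339}{2}$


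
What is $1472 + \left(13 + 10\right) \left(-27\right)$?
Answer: $851$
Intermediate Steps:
$1472 + \left(13 + 10\right) \left(-27\right) = 1472 + 23 \left(-27\right) = 1472 - 621 = 851$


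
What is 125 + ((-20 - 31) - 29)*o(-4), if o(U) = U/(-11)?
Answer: 1055/11 ≈ 95.909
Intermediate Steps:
o(U) = -U/11 (o(U) = U*(-1/11) = -U/11)
125 + ((-20 - 31) - 29)*o(-4) = 125 + ((-20 - 31) - 29)*(-1/11*(-4)) = 125 + (-51 - 29)*(4/11) = 125 - 80*4/11 = 125 - 320/11 = 1055/11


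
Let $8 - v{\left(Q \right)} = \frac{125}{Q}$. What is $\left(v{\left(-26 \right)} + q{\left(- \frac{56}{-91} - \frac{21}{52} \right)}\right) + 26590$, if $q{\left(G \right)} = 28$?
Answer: $\frac{692401}{26} \approx 26631.0$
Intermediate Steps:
$v{\left(Q \right)} = 8 - \frac{125}{Q}$
$\left(v{\left(-26 \right)} + q{\left(- \frac{56}{-91} - \frac{21}{52} \right)}\right) + 26590 = \left(\left(8 - \frac{125}{-26}\right) + 28\right) + 26590 = \left(\left(8 - - \frac{125}{26}\right) + 28\right) + 26590 = \left(\left(8 + \frac{125}{26}\right) + 28\right) + 26590 = \left(\frac{333}{26} + 28\right) + 26590 = \frac{1061}{26} + 26590 = \frac{692401}{26}$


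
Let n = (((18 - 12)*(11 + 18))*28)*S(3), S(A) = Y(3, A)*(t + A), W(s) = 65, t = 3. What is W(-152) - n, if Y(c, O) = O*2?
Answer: -175327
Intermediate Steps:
Y(c, O) = 2*O
S(A) = 2*A*(3 + A) (S(A) = (2*A)*(3 + A) = 2*A*(3 + A))
n = 175392 (n = (((18 - 12)*(11 + 18))*28)*(2*3*(3 + 3)) = ((6*29)*28)*(2*3*6) = (174*28)*36 = 4872*36 = 175392)
W(-152) - n = 65 - 1*175392 = 65 - 175392 = -175327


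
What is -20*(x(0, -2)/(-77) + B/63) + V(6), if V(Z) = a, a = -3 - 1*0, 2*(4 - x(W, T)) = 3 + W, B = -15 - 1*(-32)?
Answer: -767/99 ≈ -7.7475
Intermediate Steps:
B = 17 (B = -15 + 32 = 17)
x(W, T) = 5/2 - W/2 (x(W, T) = 4 - (3 + W)/2 = 4 + (-3/2 - W/2) = 5/2 - W/2)
a = -3 (a = -3 + 0 = -3)
V(Z) = -3
-20*(x(0, -2)/(-77) + B/63) + V(6) = -20*((5/2 - ½*0)/(-77) + 17/63) - 3 = -20*((5/2 + 0)*(-1/77) + 17*(1/63)) - 3 = -20*((5/2)*(-1/77) + 17/63) - 3 = -20*(-5/154 + 17/63) - 3 = -20*47/198 - 3 = -470/99 - 3 = -767/99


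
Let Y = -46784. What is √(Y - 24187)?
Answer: I*√70971 ≈ 266.4*I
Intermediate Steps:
√(Y - 24187) = √(-46784 - 24187) = √(-70971) = I*√70971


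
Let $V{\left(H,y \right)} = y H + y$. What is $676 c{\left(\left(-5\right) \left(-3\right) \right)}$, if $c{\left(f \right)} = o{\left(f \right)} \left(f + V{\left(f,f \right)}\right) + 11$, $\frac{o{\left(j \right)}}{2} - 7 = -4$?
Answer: $1041716$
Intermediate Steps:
$o{\left(j \right)} = 6$ ($o{\left(j \right)} = 14 + 2 \left(-4\right) = 14 - 8 = 6$)
$V{\left(H,y \right)} = y + H y$ ($V{\left(H,y \right)} = H y + y = y + H y$)
$c{\left(f \right)} = 11 + 6 f + 6 f \left(1 + f\right)$ ($c{\left(f \right)} = 6 \left(f + f \left(1 + f\right)\right) + 11 = \left(6 f + 6 f \left(1 + f\right)\right) + 11 = 11 + 6 f + 6 f \left(1 + f\right)$)
$676 c{\left(\left(-5\right) \left(-3\right) \right)} = 676 \left(11 + 6 \left(\left(-5\right) \left(-3\right)\right)^{2} + 12 \left(\left(-5\right) \left(-3\right)\right)\right) = 676 \left(11 + 6 \cdot 15^{2} + 12 \cdot 15\right) = 676 \left(11 + 6 \cdot 225 + 180\right) = 676 \left(11 + 1350 + 180\right) = 676 \cdot 1541 = 1041716$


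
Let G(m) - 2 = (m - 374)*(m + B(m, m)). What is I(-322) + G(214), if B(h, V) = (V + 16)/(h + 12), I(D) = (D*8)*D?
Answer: 89843042/113 ≈ 7.9507e+5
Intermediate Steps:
I(D) = 8*D² (I(D) = (8*D)*D = 8*D²)
B(h, V) = (16 + V)/(12 + h)
G(m) = 2 + (-374 + m)*(m + (16 + m)/(12 + m)) (G(m) = 2 + (m - 374)*(m + (16 + m)/(12 + m)) = 2 + (-374 + m)*(m + (16 + m)/(12 + m)))
I(-322) + G(214) = 8*(-322)² + (-5960 + 214³ - 4844*214 - 361*214²)/(12 + 214) = 8*103684 + (-5960 + 9800344 - 1036616 - 361*45796)/226 = 829472 + (-5960 + 9800344 - 1036616 - 16532356)/226 = 829472 + (1/226)*(-7774588) = 829472 - 3887294/113 = 89843042/113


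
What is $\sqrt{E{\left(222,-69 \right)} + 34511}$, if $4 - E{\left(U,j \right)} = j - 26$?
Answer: $\sqrt{34610} \approx 186.04$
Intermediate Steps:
$E{\left(U,j \right)} = 30 - j$ ($E{\left(U,j \right)} = 4 - \left(j - 26\right) = 4 - \left(-26 + j\right) = 30 - j$)
$\sqrt{E{\left(222,-69 \right)} + 34511} = \sqrt{\left(30 - -69\right) + 34511} = \sqrt{\left(30 + 69\right) + 34511} = \sqrt{99 + 34511} = \sqrt{34610}$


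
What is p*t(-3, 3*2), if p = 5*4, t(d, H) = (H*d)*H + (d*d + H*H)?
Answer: -1260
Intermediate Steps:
t(d, H) = H**2 + d**2 + d*H**2 (t(d, H) = d*H**2 + (d**2 + H**2) = d*H**2 + (H**2 + d**2) = H**2 + d**2 + d*H**2)
p = 20
p*t(-3, 3*2) = 20*((3*2)**2 + (-3)**2 - 3*(3*2)**2) = 20*(6**2 + 9 - 3*6**2) = 20*(36 + 9 - 3*36) = 20*(36 + 9 - 108) = 20*(-63) = -1260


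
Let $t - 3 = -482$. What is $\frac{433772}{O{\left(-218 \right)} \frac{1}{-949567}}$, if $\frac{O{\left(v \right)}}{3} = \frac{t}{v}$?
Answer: $- \frac{89793235725832}{1437} \approx -6.2487 \cdot 10^{10}$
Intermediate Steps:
$t = -479$ ($t = 3 - 482 = -479$)
$O{\left(v \right)} = - \frac{1437}{v}$ ($O{\left(v \right)} = 3 \left(- \frac{479}{v}\right) = - \frac{1437}{v}$)
$\frac{433772}{O{\left(-218 \right)} \frac{1}{-949567}} = \frac{433772}{- \frac{1437}{-218} \frac{1}{-949567}} = \frac{433772}{\left(-1437\right) \left(- \frac{1}{218}\right) \left(- \frac{1}{949567}\right)} = \frac{433772}{\frac{1437}{218} \left(- \frac{1}{949567}\right)} = \frac{433772}{- \frac{1437}{207005606}} = 433772 \left(- \frac{207005606}{1437}\right) = - \frac{89793235725832}{1437}$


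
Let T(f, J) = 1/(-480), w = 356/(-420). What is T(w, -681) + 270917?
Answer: 130040159/480 ≈ 2.7092e+5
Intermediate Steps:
w = -89/105 (w = 356*(-1/420) = -89/105 ≈ -0.84762)
T(f, J) = -1/480
T(w, -681) + 270917 = -1/480 + 270917 = 130040159/480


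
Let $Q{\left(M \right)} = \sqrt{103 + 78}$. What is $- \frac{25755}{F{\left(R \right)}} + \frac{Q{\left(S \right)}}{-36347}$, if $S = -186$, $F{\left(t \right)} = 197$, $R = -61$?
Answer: $- \frac{25755}{197} - \frac{\sqrt{181}}{36347} \approx -130.74$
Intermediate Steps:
$Q{\left(M \right)} = \sqrt{181}$
$- \frac{25755}{F{\left(R \right)}} + \frac{Q{\left(S \right)}}{-36347} = - \frac{25755}{197} + \frac{\sqrt{181}}{-36347} = \left(-25755\right) \frac{1}{197} + \sqrt{181} \left(- \frac{1}{36347}\right) = - \frac{25755}{197} - \frac{\sqrt{181}}{36347}$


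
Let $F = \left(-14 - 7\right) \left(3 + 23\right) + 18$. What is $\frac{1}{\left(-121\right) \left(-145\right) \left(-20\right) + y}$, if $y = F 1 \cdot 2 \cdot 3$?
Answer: $- \frac{1}{354068} \approx -2.8243 \cdot 10^{-6}$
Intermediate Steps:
$F = -528$ ($F = \left(-14 - 7\right) 26 + 18 = \left(-21\right) 26 + 18 = -546 + 18 = -528$)
$y = -3168$ ($y = - 528 \cdot 1 \cdot 2 \cdot 3 = - 528 \cdot 2 \cdot 3 = \left(-528\right) 6 = -3168$)
$\frac{1}{\left(-121\right) \left(-145\right) \left(-20\right) + y} = \frac{1}{\left(-121\right) \left(-145\right) \left(-20\right) - 3168} = \frac{1}{17545 \left(-20\right) - 3168} = \frac{1}{-350900 - 3168} = \frac{1}{-354068} = - \frac{1}{354068}$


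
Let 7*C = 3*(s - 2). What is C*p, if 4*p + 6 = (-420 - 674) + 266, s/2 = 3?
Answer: -2502/7 ≈ -357.43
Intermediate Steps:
s = 6 (s = 2*3 = 6)
p = -417/2 (p = -3/2 + ((-420 - 674) + 266)/4 = -3/2 + (-1094 + 266)/4 = -3/2 + (¼)*(-828) = -3/2 - 207 = -417/2 ≈ -208.50)
C = 12/7 (C = (3*(6 - 2))/7 = (3*4)/7 = (⅐)*12 = 12/7 ≈ 1.7143)
C*p = (12/7)*(-417/2) = -2502/7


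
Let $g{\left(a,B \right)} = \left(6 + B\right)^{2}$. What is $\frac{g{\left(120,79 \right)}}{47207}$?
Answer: $\frac{7225}{47207} \approx 0.15305$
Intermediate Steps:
$\frac{g{\left(120,79 \right)}}{47207} = \frac{\left(6 + 79\right)^{2}}{47207} = 85^{2} \cdot \frac{1}{47207} = 7225 \cdot \frac{1}{47207} = \frac{7225}{47207}$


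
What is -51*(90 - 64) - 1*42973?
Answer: -44299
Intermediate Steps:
-51*(90 - 64) - 1*42973 = -51*26 - 42973 = -1326 - 42973 = -44299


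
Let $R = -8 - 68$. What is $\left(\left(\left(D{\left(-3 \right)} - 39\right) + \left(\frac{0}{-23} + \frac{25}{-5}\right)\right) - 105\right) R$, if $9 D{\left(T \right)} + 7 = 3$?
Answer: $\frac{102220}{9} \approx 11358.0$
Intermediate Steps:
$D{\left(T \right)} = - \frac{4}{9}$ ($D{\left(T \right)} = - \frac{7}{9} + \frac{1}{9} \cdot 3 = - \frac{7}{9} + \frac{1}{3} = - \frac{4}{9}$)
$R = -76$ ($R = -8 - 68 = -76$)
$\left(\left(\left(D{\left(-3 \right)} - 39\right) + \left(\frac{0}{-23} + \frac{25}{-5}\right)\right) - 105\right) R = \left(\left(\left(- \frac{4}{9} - 39\right) + \left(\frac{0}{-23} + \frac{25}{-5}\right)\right) - 105\right) \left(-76\right) = \left(\left(- \frac{355}{9} + \left(0 \left(- \frac{1}{23}\right) + 25 \left(- \frac{1}{5}\right)\right)\right) - 105\right) \left(-76\right) = \left(\left(- \frac{355}{9} + \left(0 - 5\right)\right) - 105\right) \left(-76\right) = \left(\left(- \frac{355}{9} - 5\right) - 105\right) \left(-76\right) = \left(- \frac{400}{9} - 105\right) \left(-76\right) = \left(- \frac{1345}{9}\right) \left(-76\right) = \frac{102220}{9}$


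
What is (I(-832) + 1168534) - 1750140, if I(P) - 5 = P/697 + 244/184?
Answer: -18647287017/32062 ≈ -5.8160e+5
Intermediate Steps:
I(P) = 291/46 + P/697 (I(P) = 5 + (P/697 + 244/184) = 5 + (P*(1/697) + 244*(1/184)) = 5 + (P/697 + 61/46) = 5 + (61/46 + P/697) = 291/46 + P/697)
(I(-832) + 1168534) - 1750140 = ((291/46 + (1/697)*(-832)) + 1168534) - 1750140 = ((291/46 - 832/697) + 1168534) - 1750140 = (164555/32062 + 1168534) - 1750140 = 37465701663/32062 - 1750140 = -18647287017/32062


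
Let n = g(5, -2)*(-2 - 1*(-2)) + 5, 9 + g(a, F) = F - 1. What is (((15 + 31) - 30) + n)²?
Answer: 441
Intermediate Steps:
g(a, F) = -10 + F (g(a, F) = -9 + (F - 1) = -9 + (-1 + F) = -10 + F)
n = 5 (n = (-10 - 2)*(-2 - 1*(-2)) + 5 = -12*(-2 + 2) + 5 = -12*0 + 5 = 0 + 5 = 5)
(((15 + 31) - 30) + n)² = (((15 + 31) - 30) + 5)² = ((46 - 30) + 5)² = (16 + 5)² = 21² = 441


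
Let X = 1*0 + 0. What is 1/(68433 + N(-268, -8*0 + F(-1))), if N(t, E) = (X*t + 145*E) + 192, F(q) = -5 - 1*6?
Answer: 1/67030 ≈ 1.4919e-5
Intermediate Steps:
F(q) = -11 (F(q) = -5 - 6 = -11)
X = 0 (X = 0 + 0 = 0)
N(t, E) = 192 + 145*E (N(t, E) = (0*t + 145*E) + 192 = (0 + 145*E) + 192 = 145*E + 192 = 192 + 145*E)
1/(68433 + N(-268, -8*0 + F(-1))) = 1/(68433 + (192 + 145*(-8*0 - 11))) = 1/(68433 + (192 + 145*(0 - 11))) = 1/(68433 + (192 + 145*(-11))) = 1/(68433 + (192 - 1595)) = 1/(68433 - 1403) = 1/67030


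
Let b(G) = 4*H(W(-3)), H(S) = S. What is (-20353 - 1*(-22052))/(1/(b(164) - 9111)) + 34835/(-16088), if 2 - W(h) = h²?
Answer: -249801001003/16088 ≈ -1.5527e+7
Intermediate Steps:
W(h) = 2 - h²
b(G) = -28 (b(G) = 4*(2 - 1*(-3)²) = 4*(2 - 1*9) = 4*(2 - 9) = 4*(-7) = -28)
(-20353 - 1*(-22052))/(1/(b(164) - 9111)) + 34835/(-16088) = (-20353 - 1*(-22052))/(1/(-28 - 9111)) + 34835/(-16088) = (-20353 + 22052)/(1/(-9139)) + 34835*(-1/16088) = 1699/(-1/9139) - 34835/16088 = 1699*(-9139) - 34835/16088 = -15527161 - 34835/16088 = -249801001003/16088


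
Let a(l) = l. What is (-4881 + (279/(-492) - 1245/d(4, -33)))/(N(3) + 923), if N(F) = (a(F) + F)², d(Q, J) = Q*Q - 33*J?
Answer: -176968353/34757996 ≈ -5.0914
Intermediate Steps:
d(Q, J) = Q² - 33*J
N(F) = 4*F² (N(F) = (F + F)² = (2*F)² = 4*F²)
(-4881 + (279/(-492) - 1245/d(4, -33)))/(N(3) + 923) = (-4881 + (279/(-492) - 1245/(4² - 33*(-33))))/(4*3² + 923) = (-4881 + (279*(-1/492) - 1245/(16 + 1089)))/(4*9 + 923) = (-4881 + (-93/164 - 1245/1105))/(36 + 923) = (-4881 + (-93/164 - 1245*1/1105))/959 = (-4881 + (-93/164 - 249/221))*(1/959) = (-4881 - 61389/36244)*(1/959) = -176968353/36244*1/959 = -176968353/34757996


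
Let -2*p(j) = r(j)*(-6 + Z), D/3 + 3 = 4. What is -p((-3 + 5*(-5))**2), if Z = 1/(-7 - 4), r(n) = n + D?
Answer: -52729/22 ≈ -2396.8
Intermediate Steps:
D = 3 (D = -9 + 3*4 = -9 + 12 = 3)
r(n) = 3 + n (r(n) = n + 3 = 3 + n)
Z = -1/11 (Z = 1/(-11) = -1/11 ≈ -0.090909)
p(j) = 201/22 + 67*j/22 (p(j) = -(3 + j)*(-6 - 1/11)/2 = -(3 + j)*(-67)/(2*11) = -(-201/11 - 67*j/11)/2 = 201/22 + 67*j/22)
-p((-3 + 5*(-5))**2) = -(201/22 + 67*(-3 + 5*(-5))**2/22) = -(201/22 + 67*(-3 - 25)**2/22) = -(201/22 + (67/22)*(-28)**2) = -(201/22 + (67/22)*784) = -(201/22 + 26264/11) = -1*52729/22 = -52729/22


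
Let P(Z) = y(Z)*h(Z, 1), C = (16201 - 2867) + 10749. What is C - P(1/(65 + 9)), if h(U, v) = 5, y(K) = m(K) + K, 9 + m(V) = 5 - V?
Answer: 24103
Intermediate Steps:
m(V) = -4 - V (m(V) = -9 + (5 - V) = -4 - V)
y(K) = -4 (y(K) = (-4 - K) + K = -4)
C = 24083 (C = 13334 + 10749 = 24083)
P(Z) = -20 (P(Z) = -4*5 = -20)
C - P(1/(65 + 9)) = 24083 - 1*(-20) = 24083 + 20 = 24103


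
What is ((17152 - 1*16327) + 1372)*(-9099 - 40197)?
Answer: -108303312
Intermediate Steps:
((17152 - 1*16327) + 1372)*(-9099 - 40197) = ((17152 - 16327) + 1372)*(-49296) = (825 + 1372)*(-49296) = 2197*(-49296) = -108303312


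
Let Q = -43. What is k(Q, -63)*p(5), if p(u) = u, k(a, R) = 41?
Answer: 205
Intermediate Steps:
k(Q, -63)*p(5) = 41*5 = 205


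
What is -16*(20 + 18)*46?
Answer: -27968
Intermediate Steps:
-16*(20 + 18)*46 = -16*38*46 = -608*46 = -27968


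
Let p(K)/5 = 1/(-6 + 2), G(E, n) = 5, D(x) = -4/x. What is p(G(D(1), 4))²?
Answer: 25/16 ≈ 1.5625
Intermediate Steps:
p(K) = -5/4 (p(K) = 5/(-6 + 2) = 5/(-4) = 5*(-¼) = -5/4)
p(G(D(1), 4))² = (-5/4)² = 25/16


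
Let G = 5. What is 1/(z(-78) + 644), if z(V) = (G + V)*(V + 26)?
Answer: 1/4440 ≈ 0.00022523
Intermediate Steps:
z(V) = (5 + V)*(26 + V) (z(V) = (5 + V)*(V + 26) = (5 + V)*(26 + V))
1/(z(-78) + 644) = 1/((130 + (-78)² + 31*(-78)) + 644) = 1/((130 + 6084 - 2418) + 644) = 1/(3796 + 644) = 1/4440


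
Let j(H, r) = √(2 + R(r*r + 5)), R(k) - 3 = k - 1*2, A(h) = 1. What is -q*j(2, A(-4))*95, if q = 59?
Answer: -16815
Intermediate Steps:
R(k) = 1 + k (R(k) = 3 + (k - 1*2) = 3 + (k - 2) = 3 + (-2 + k) = 1 + k)
j(H, r) = √(8 + r²) (j(H, r) = √(2 + (1 + (r*r + 5))) = √(2 + (1 + (r² + 5))) = √(2 + (1 + (5 + r²))) = √(2 + (6 + r²)) = √(8 + r²))
-q*j(2, A(-4))*95 = -59*√(8 + 1²)*95 = -59*√(8 + 1)*95 = -59*√9*95 = -59*3*95 = -177*95 = -1*16815 = -16815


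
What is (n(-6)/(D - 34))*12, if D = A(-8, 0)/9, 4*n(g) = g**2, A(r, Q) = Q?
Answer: -54/17 ≈ -3.1765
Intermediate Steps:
n(g) = g**2/4
D = 0 (D = 0/9 = 0*(1/9) = 0)
(n(-6)/(D - 34))*12 = (((1/4)*(-6)**2)/(0 - 34))*12 = (((1/4)*36)/(-34))*12 = (9*(-1/34))*12 = -9/34*12 = -54/17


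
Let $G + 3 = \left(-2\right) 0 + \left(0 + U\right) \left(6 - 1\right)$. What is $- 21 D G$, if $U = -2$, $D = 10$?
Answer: $2730$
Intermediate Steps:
$G = -13$ ($G = -3 + \left(\left(-2\right) 0 + \left(0 - 2\right) \left(6 - 1\right)\right) = -3 + \left(0 - 10\right) = -3 - 10 = -13$)
$- 21 D G = \left(-21\right) 10 \left(-13\right) = \left(-210\right) \left(-13\right) = 2730$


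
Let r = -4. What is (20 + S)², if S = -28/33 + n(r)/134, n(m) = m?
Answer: 1787429284/4888521 ≈ 365.64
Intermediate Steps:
S = -1942/2211 (S = -28/33 - 4/134 = -28*1/33 - 4*1/134 = -28/33 - 2/67 = -1942/2211 ≈ -0.87834)
(20 + S)² = (20 - 1942/2211)² = (42278/2211)² = 1787429284/4888521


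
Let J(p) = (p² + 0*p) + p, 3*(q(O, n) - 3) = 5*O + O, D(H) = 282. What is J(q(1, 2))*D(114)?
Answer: 8460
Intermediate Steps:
q(O, n) = 3 + 2*O (q(O, n) = 3 + (5*O + O)/3 = 3 + (6*O)/3 = 3 + 2*O)
J(p) = p + p² (J(p) = (p² + 0) + p = p² + p = p + p²)
J(q(1, 2))*D(114) = ((3 + 2*1)*(1 + (3 + 2*1)))*282 = ((3 + 2)*(1 + (3 + 2)))*282 = (5*(1 + 5))*282 = (5*6)*282 = 30*282 = 8460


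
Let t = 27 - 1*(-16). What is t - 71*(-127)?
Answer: 9060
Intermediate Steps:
t = 43 (t = 27 + 16 = 43)
t - 71*(-127) = 43 - 71*(-127) = 43 + 9017 = 9060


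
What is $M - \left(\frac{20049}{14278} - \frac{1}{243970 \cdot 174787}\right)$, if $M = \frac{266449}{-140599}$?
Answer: $- \frac{70608222736251286737}{21401054481123882895} \approx -3.2993$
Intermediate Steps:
$M = - \frac{266449}{140599}$ ($M = 266449 \left(- \frac{1}{140599}\right) = - \frac{266449}{140599} \approx -1.8951$)
$M - \left(\frac{20049}{14278} - \frac{1}{243970 \cdot 174787}\right) = - \frac{266449}{140599} - \left(\frac{20049}{14278} - \frac{1}{243970 \cdot 174787}\right) = - \frac{266449}{140599} + \left(\left(-240588\right) \frac{1}{171336} + \frac{1}{243970} \cdot \frac{1}{174787}\right) = - \frac{266449}{140599} + \left(- \frac{20049}{14278} + \frac{1}{42642784390}\right) = - \frac{266449}{140599} - \frac{213736296055208}{152213418880105} = - \frac{70608222736251286737}{21401054481123882895}$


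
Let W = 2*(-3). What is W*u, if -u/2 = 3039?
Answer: 36468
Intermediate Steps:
W = -6
u = -6078 (u = -2*3039 = -6078)
W*u = -6*(-6078) = 36468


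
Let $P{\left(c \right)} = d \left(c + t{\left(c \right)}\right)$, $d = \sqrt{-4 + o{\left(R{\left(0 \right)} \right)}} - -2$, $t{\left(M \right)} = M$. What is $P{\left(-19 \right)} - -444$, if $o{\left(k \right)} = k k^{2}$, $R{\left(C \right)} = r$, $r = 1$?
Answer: $368 - 38 i \sqrt{3} \approx 368.0 - 65.818 i$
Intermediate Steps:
$R{\left(C \right)} = 1$
$o{\left(k \right)} = k^{3}$
$d = 2 + i \sqrt{3}$ ($d = \sqrt{-4 + 1^{3}} - -2 = \sqrt{-4 + 1} + 2 = \sqrt{-3} + 2 = i \sqrt{3} + 2 = 2 + i \sqrt{3} \approx 2.0 + 1.732 i$)
$P{\left(c \right)} = 2 c \left(2 + i \sqrt{3}\right)$ ($P{\left(c \right)} = \left(2 + i \sqrt{3}\right) \left(c + c\right) = \left(2 + i \sqrt{3}\right) 2 c = 2 c \left(2 + i \sqrt{3}\right)$)
$P{\left(-19 \right)} - -444 = 2 \left(-19\right) \left(2 + i \sqrt{3}\right) - -444 = \left(-76 - 38 i \sqrt{3}\right) + 444 = 368 - 38 i \sqrt{3}$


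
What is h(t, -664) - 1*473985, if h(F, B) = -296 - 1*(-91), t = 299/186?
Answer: -474190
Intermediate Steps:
t = 299/186 (t = 299*(1/186) = 299/186 ≈ 1.6075)
h(F, B) = -205 (h(F, B) = -296 + 91 = -205)
h(t, -664) - 1*473985 = -205 - 1*473985 = -205 - 473985 = -474190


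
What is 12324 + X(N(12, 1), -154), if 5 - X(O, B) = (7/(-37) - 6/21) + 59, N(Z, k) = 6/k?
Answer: 3178053/259 ≈ 12270.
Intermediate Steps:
X(O, B) = -13863/259 (X(O, B) = 5 - ((7/(-37) - 6/21) + 59) = 5 - ((7*(-1/37) - 6*1/21) + 59) = 5 - ((-7/37 - 2/7) + 59) = 5 - (-123/259 + 59) = 5 - 1*15158/259 = 5 - 15158/259 = -13863/259)
12324 + X(N(12, 1), -154) = 12324 - 13863/259 = 3178053/259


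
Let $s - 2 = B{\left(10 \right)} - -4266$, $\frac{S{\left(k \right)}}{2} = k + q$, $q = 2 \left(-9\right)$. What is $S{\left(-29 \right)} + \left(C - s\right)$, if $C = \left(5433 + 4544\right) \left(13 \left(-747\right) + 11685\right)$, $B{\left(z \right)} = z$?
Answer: $19690226$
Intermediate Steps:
$q = -18$
$S{\left(k \right)} = -36 + 2 k$ ($S{\left(k \right)} = 2 \left(k - 18\right) = 2 \left(-18 + k\right) = -36 + 2 k$)
$C = 19694598$ ($C = 9977 \left(-9711 + 11685\right) = 9977 \cdot 1974 = 19694598$)
$s = 4278$ ($s = 2 + \left(10 - -4266\right) = 2 + \left(10 + 4266\right) = 2 + 4276 = 4278$)
$S{\left(-29 \right)} + \left(C - s\right) = \left(-36 + 2 \left(-29\right)\right) + \left(19694598 - 4278\right) = \left(-36 - 58\right) + \left(19694598 - 4278\right) = -94 + 19690320 = 19690226$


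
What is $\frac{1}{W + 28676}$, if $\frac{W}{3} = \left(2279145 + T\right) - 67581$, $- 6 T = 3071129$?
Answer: $\frac{2}{10255607} \approx 1.9502 \cdot 10^{-7}$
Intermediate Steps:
$T = - \frac{3071129}{6}$ ($T = \left(- \frac{1}{6}\right) 3071129 = - \frac{3071129}{6} \approx -5.1186 \cdot 10^{5}$)
$W = \frac{10198255}{2}$ ($W = 3 \left(\left(2279145 - \frac{3071129}{6}\right) - 67581\right) = 3 \left(\frac{10603741}{6} - 67581\right) = 3 \cdot \frac{10198255}{6} = \frac{10198255}{2} \approx 5.0991 \cdot 10^{6}$)
$\frac{1}{W + 28676} = \frac{1}{\frac{10198255}{2} + 28676} = \frac{1}{\frac{10255607}{2}} = \frac{2}{10255607}$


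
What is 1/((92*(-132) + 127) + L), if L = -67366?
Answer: -1/79383 ≈ -1.2597e-5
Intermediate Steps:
1/((92*(-132) + 127) + L) = 1/((92*(-132) + 127) - 67366) = 1/((-12144 + 127) - 67366) = 1/(-12017 - 67366) = 1/(-79383) = -1/79383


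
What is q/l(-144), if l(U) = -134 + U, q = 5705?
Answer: -5705/278 ≈ -20.522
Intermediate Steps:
q/l(-144) = 5705/(-134 - 144) = 5705/(-278) = 5705*(-1/278) = -5705/278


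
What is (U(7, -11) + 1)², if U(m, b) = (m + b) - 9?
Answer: 144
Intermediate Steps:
U(m, b) = -9 + b + m (U(m, b) = (b + m) - 9 = -9 + b + m)
(U(7, -11) + 1)² = ((-9 - 11 + 7) + 1)² = (-13 + 1)² = (-12)² = 144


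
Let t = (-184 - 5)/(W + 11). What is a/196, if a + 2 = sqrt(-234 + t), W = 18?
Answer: -1/98 + 15*I*sqrt(899)/5684 ≈ -0.010204 + 0.079126*I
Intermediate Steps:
t = -189/29 (t = (-184 - 5)/(18 + 11) = -189/29 ≈ -6.5172)
a = -2 + 15*I*sqrt(899)/29 (a = -2 + sqrt(-234 - 189/29) = -2 + sqrt(-6975/29) = -2 + 15*I*sqrt(899)/29 ≈ -2.0 + 15.509*I)
a/196 = (-2 + 15*I*sqrt(899)/29)/196 = (-2 + 15*I*sqrt(899)/29)*(1/196) = -1/98 + 15*I*sqrt(899)/5684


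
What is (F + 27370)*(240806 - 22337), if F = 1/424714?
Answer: 2539575889460889/424714 ≈ 5.9795e+9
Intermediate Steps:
F = 1/424714 ≈ 2.3545e-6
(F + 27370)*(240806 - 22337) = (1/424714 + 27370)*(240806 - 22337) = (11624422181/424714)*218469 = 2539575889460889/424714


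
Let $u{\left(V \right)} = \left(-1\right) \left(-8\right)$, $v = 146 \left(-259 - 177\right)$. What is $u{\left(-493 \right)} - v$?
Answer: $63664$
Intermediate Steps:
$v = -63656$ ($v = 146 \left(-436\right) = -63656$)
$u{\left(V \right)} = 8$
$u{\left(-493 \right)} - v = 8 - -63656 = 8 + 63656 = 63664$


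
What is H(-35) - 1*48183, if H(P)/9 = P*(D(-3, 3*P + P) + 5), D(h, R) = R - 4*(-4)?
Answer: -10698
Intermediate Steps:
D(h, R) = 16 + R (D(h, R) = R + 16 = 16 + R)
H(P) = 9*P*(21 + 4*P) (H(P) = 9*(P*((16 + (3*P + P)) + 5)) = 9*(P*((16 + 4*P) + 5)) = 9*(P*(21 + 4*P)) = 9*P*(21 + 4*P))
H(-35) - 1*48183 = 9*(-35)*(21 + 4*(-35)) - 1*48183 = 9*(-35)*(21 - 140) - 48183 = 9*(-35)*(-119) - 48183 = 37485 - 48183 = -10698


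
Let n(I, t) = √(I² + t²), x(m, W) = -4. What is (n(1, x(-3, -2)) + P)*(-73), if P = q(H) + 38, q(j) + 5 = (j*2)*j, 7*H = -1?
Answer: -118187/49 - 73*√17 ≈ -2713.0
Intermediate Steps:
H = -⅐ (H = (⅐)*(-1) = -⅐ ≈ -0.14286)
q(j) = -5 + 2*j² (q(j) = -5 + (j*2)*j = -5 + (2*j)*j = -5 + 2*j²)
P = 1619/49 (P = (-5 + 2*(-⅐)²) + 38 = (-5 + 2*(1/49)) + 38 = (-5 + 2/49) + 38 = -243/49 + 38 = 1619/49 ≈ 33.041)
(n(1, x(-3, -2)) + P)*(-73) = (√(1² + (-4)²) + 1619/49)*(-73) = (√(1 + 16) + 1619/49)*(-73) = (√17 + 1619/49)*(-73) = (1619/49 + √17)*(-73) = -118187/49 - 73*√17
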